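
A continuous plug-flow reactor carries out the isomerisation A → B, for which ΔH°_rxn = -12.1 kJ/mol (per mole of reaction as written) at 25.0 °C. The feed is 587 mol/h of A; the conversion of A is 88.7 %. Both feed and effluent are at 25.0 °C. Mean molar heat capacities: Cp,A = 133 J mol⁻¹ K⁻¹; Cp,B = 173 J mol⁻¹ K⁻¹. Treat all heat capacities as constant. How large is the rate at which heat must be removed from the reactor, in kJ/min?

Q_out = 105 kJ/min

Extent of reaction ξ = 0.887 × 587 = 520.67 mol/h
Reaction term: ξ·ΔH°_rxn = 520.67 × -12.1 = -6300.1 kJ/h
Q = ΔH = -6300.1 kJ/h = -1.75 kW
Heat removed = 105 kJ/min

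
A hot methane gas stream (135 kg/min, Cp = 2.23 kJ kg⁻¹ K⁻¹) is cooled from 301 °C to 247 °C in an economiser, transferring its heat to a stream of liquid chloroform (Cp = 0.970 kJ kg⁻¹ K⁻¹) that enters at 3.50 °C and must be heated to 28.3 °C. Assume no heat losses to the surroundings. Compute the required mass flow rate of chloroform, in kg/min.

ṁ_c = 676 kg/min

Heat released by hot stream: Q = 135 × 2.23 × (301 − 247) = 16257 kJ/min
Energy balance on cold side (adiabatic exchanger): Q = ṁ_c·Cp_c·(T_c,out − T_c,in)
ṁ_c = 16257 / [0.970 × (28.3 − 3.50)] = 675.79 kg/min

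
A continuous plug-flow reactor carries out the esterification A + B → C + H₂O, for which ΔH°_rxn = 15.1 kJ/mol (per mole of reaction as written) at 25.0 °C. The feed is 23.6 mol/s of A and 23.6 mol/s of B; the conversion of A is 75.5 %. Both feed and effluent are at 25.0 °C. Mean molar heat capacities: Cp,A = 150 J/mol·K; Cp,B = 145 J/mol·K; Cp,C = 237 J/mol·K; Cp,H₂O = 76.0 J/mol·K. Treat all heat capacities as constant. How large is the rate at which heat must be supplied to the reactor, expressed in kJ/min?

Extent of reaction ξ = 0.755 × 23.6 = 17.818 mol/s
Reaction term: ξ·ΔH°_rxn = 17.818 × 15.1 = 269.05 kJ/s
Q = ΔH = 269.05 kJ/s = 269.05 kW
Heat supplied = 16143 kJ/min

Q_in = 16100 kJ/min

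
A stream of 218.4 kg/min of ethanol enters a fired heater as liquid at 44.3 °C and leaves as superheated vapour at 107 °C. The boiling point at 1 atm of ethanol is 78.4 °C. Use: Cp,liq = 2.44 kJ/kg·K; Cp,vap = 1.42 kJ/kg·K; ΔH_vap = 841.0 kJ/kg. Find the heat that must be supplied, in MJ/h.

Q = 12600 MJ/h

liquid 44.3→78.4 °C: 83.204 kJ/kg
vaporisation at 78.4 °C: 841 kJ/kg
vapour 78.4→107 °C: 40.612 kJ/kg
Δh = 83.204 + 841 + 40.612 = 964.82 kJ/kg
Q = ṁ·Δh = 218.4 kg/min × 964.82 kJ/kg = 210720 kJ/min
|Q| = 3511.9 kW = 12643 MJ/h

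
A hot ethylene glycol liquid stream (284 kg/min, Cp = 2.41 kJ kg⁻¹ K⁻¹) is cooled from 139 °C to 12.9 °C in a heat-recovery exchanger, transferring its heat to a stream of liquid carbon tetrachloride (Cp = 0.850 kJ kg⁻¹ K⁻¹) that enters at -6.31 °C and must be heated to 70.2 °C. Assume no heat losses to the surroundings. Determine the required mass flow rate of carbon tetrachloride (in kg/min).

ṁ_c = 1330 kg/min

Heat released by hot stream: Q = 284 × 2.41 × (139 − 12.9) = 86308 kJ/min
Energy balance on cold side (adiabatic exchanger): Q = ṁ_c·Cp_c·(T_c,out − T_c,in)
ṁ_c = 86308 / [0.850 × (70.2 − -6.31)] = 1327.1 kg/min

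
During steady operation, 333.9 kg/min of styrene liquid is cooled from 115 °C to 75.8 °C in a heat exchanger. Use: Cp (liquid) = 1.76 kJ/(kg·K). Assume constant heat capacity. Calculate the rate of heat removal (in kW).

Q_c = 384 kW

Q = ṁ·Cp·ΔT = 333.9 × 1.76 × (75.8 − 115) = -23036 kJ/min
Converting: 23036 / 60 s = 383.94 kW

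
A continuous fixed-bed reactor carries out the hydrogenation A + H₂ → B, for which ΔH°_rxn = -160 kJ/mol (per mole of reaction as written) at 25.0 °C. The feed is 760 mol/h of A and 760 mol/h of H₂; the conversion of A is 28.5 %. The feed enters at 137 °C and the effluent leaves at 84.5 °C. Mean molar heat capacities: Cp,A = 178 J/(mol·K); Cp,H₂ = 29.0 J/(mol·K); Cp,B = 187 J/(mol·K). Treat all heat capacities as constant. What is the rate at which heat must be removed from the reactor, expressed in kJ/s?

Extent of reaction ξ = 0.285 × 760 = 216.6 mol/h
Reaction term: ξ·ΔH°_rxn = 216.6 × -160 = -34656 kJ/h
Sensible, feed 137→25 °C: -17620 kJ/h
Outlet flows (mol/h): A 543.4, H₂ 543.4, B 216.6
Sensible, products 25→84.5 °C: 9102.8 kJ/h
Q = ΔH = -43173 kJ/h = -11.993 kW
Heat removed = 11.993 kJ/s

Q_out = 12.0 kJ/s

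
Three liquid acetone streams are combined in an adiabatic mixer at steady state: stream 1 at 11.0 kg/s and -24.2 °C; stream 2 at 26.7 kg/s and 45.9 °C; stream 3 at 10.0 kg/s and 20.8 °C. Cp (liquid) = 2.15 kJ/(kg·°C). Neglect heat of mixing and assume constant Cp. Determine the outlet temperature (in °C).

No heat crosses the boundary, so H_out = H_in.
T_out = Σ ṁᵢCp,ᵢTᵢ / Σ ṁᵢCp,ᵢ
      = 2509.8 / 102.55 = 24.472 °C

T_out = 24.5 °C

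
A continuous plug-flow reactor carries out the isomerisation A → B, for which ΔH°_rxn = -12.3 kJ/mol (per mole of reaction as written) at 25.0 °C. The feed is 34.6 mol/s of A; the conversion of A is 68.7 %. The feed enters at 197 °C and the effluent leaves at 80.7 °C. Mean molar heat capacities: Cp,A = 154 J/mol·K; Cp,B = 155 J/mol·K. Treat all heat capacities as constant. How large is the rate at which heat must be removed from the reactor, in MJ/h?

Q_out = 3280 MJ/h

Extent of reaction ξ = 0.687 × 34.6 = 23.77 mol/s
Reaction term: ξ·ΔH°_rxn = 23.77 × -12.3 = -292.37 kJ/s
Sensible, feed 197→25 °C: -916.48 kJ/s
Outlet flows (mol/s): A 10.83, B 23.77
Sensible, products 25→80.7 °C: 298.12 kJ/s
Q = ΔH = -910.74 kJ/s = -910.74 kW
Heat removed = 3278.7 MJ/h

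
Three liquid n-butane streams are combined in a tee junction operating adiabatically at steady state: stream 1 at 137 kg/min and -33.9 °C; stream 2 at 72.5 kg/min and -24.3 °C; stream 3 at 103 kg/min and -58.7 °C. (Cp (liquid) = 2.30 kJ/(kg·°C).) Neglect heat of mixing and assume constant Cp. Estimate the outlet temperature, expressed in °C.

No heat crosses the boundary, so H_out = H_in.
T_out = Σ ṁᵢCp,ᵢTᵢ / Σ ṁᵢCp,ᵢ
      = -28640 / 718.75 = -39.847 °C

T_out = -39.8 °C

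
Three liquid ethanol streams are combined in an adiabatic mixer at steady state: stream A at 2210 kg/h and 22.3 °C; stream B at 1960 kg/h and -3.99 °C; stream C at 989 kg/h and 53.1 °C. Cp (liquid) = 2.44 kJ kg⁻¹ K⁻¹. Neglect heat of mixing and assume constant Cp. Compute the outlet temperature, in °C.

No heat crosses the boundary, so H_out = H_in.
T_out = Σ ṁᵢCp,ᵢTᵢ / Σ ṁᵢCp,ᵢ
      = 229310 / 12588 = 18.216 °C

T_out = 18.2 °C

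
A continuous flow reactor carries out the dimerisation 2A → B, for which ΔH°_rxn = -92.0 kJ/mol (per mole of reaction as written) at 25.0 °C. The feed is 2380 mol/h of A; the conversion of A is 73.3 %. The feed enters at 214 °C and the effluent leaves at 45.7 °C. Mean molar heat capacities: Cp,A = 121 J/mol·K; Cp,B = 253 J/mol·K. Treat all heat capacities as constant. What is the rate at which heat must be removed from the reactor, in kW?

Extent of reaction ξ = 0.733 × 2380 / 2 = 872.27 mol/h
Reaction term: ξ·ΔH°_rxn = 872.27 × -92.0 = -80249 kJ/h
Sensible, feed 214→25 °C: -54428 kJ/h
Outlet flows (mol/h): A 635.46, B 872.27
Sensible, products 25→45.7 °C: 6159.8 kJ/h
Q = ΔH = -128520 kJ/h = -35.699 kW
Heat removed = 35.699 kW

Q_out = 35.7 kW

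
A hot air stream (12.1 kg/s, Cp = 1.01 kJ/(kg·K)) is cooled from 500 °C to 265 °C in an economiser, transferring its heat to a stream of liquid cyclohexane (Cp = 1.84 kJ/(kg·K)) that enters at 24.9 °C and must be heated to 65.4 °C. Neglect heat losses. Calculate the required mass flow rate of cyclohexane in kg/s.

Heat released by hot stream: Q = 12.1 × 1.01 × (500 − 265) = 2871.9 kJ/s
Energy balance on cold side (adiabatic exchanger): Q = ṁ_c·Cp_c·(T_c,out − T_c,in)
ṁ_c = 2871.9 / [1.84 × (65.4 − 24.9)] = 38.539 kg/s

ṁ_c = 38.5 kg/s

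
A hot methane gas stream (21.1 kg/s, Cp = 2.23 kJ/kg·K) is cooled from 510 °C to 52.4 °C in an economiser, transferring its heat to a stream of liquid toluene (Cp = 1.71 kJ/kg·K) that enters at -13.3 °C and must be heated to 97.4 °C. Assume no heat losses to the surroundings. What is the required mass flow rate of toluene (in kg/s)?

ṁ_c = 114 kg/s

Heat released by hot stream: Q = 21.1 × 2.23 × (510 − 52.4) = 21531 kJ/s
Energy balance on cold side (adiabatic exchanger): Q = ṁ_c·Cp_c·(T_c,out − T_c,in)
ṁ_c = 21531 / [1.71 × (97.4 − -13.3)] = 113.74 kg/s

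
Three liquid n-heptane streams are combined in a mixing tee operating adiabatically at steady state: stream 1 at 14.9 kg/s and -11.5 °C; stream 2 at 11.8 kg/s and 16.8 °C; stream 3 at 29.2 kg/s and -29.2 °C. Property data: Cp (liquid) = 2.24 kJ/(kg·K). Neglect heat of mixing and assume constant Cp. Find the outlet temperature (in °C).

T_out = -14.8 °C

Adiabatic, steady state ⇒ Σ ṁᵢCp,ᵢ(T_out − Tᵢ) = 0
T_out = Σ ṁᵢCp,ᵢTᵢ / Σ ṁᵢCp,ᵢ
      = -1849.7 / 125.22 = -14.772 °C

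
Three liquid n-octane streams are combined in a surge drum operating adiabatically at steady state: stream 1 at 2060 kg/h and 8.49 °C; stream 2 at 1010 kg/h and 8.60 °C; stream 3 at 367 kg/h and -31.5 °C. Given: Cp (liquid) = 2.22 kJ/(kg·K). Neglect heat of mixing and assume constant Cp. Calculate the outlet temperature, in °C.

T_out = 4.25 °C

Adiabatic, steady state ⇒ Σ ṁᵢCp,ᵢ(T_out − Tᵢ) = 0
T_out = Σ ṁᵢCp,ᵢTᵢ / Σ ṁᵢCp,ᵢ
      = 32445 / 7630.1 = 4.2522 °C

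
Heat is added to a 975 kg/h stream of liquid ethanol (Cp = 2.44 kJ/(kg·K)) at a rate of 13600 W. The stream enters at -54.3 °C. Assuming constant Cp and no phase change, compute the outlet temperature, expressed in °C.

T_out = -33.7 °C

Q = 13600 W = 48960 kJ/h
ΔT = Q/(ṁ·Cp) = 48960/(975×2.44) = 20.58 K
T_out = -54.3 + 20.58 = -33.72 °C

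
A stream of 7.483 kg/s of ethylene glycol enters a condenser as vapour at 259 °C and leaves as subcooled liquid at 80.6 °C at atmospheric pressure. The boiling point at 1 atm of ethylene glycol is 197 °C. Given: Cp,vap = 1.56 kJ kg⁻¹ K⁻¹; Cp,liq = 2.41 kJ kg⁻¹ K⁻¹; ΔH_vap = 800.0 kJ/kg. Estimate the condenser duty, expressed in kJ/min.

Q_c = 529000 kJ/min

vapour 259→197 °C: -96.72 kJ/kg
condensation at 197 °C: -800 kJ/kg
liquid 197→80.6 °C: -280.52 kJ/kg
Δh = -96.72 + -800 + -280.52 = -1177.2 kJ/kg
Q = ṁ·Δh = 7.483 kg/s × -1177.2 kJ/kg = -8809.3 kJ/s
|Q| = 8809.3 kW = 528560 kJ/min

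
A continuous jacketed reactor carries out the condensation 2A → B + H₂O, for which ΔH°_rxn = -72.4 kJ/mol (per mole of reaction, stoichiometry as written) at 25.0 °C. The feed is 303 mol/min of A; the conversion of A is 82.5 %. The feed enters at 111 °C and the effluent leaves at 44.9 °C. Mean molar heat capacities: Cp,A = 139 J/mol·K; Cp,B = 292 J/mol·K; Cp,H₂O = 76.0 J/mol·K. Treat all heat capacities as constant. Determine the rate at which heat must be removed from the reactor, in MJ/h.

Extent of reaction ξ = 0.825 × 303 / 2 = 124.99 mol/min
Reaction term: ξ·ΔH°_rxn = 124.99 × -72.4 = -9049.1 kJ/min
Sensible, feed 111→25 °C: -3622.1 kJ/min
Outlet flows (mol/min): A 53.025, B 124.99, H₂O 124.99
Sensible, products 25→44.9 °C: 1062 kJ/min
Q = ΔH = -11609 kJ/min = -193.49 kW
Heat removed = 696.55 MJ/h

Q_out = 697 MJ/h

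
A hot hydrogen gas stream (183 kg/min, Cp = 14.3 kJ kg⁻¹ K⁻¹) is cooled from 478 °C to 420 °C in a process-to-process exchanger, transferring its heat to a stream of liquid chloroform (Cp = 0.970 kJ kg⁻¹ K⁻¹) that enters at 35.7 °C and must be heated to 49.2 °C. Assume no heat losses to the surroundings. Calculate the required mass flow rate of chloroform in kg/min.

ṁ_c = 11600 kg/min

Heat released by hot stream: Q = 183 × 14.3 × (478 − 420) = 151780 kJ/min
Energy balance on cold side (adiabatic exchanger): Q = ṁ_c·Cp_c·(T_c,out − T_c,in)
ṁ_c = 151780 / [0.970 × (49.2 − 35.7)] = 11591 kg/min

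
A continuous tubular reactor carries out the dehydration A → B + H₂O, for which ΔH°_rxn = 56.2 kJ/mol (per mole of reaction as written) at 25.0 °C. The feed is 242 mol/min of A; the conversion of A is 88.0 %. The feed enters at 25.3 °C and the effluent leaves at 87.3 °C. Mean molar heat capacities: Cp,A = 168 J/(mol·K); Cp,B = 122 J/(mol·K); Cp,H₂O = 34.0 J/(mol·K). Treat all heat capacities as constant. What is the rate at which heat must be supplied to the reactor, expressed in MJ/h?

Extent of reaction ξ = 0.880 × 242 = 212.96 mol/min
Reaction term: ξ·ΔH°_rxn = 212.96 × 56.2 = 11968 kJ/min
Sensible, feed 25.3→25 °C: -12.197 kJ/min
Outlet flows (mol/min): A 29.04, B 212.96, H₂O 212.96
Sensible, products 25→87.3 °C: 2373.7 kJ/min
Q = ΔH = 14330 kJ/min = 238.83 kW
Heat supplied = 859.79 MJ/h

Q_in = 860 MJ/h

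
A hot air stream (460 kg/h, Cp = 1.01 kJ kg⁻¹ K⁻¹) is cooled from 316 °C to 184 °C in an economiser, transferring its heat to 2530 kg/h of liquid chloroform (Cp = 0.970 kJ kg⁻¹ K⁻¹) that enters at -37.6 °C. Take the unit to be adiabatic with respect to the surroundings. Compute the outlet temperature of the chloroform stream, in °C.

T_c,out = -12.6 °C

Heat released by hot stream: Q = 460 × 1.01 × (316 − 184) = 61327 kJ/h
Energy balance on cold side (adiabatic exchanger): Q = ṁ_c·Cp_c·(T_c,out − T_c,in)
T_c,out = -37.6 + 61327/(2530 × 0.970) = -12.61 °C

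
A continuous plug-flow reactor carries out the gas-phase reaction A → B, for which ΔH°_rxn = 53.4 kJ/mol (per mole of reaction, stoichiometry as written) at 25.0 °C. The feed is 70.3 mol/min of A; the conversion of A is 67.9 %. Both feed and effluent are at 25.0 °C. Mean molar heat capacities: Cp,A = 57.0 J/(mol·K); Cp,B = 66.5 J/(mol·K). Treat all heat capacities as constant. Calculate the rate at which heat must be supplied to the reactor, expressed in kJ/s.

Q_in = 42.5 kJ/s

Extent of reaction ξ = 0.679 × 70.3 = 47.734 mol/min
Reaction term: ξ·ΔH°_rxn = 47.734 × 53.4 = 2549 kJ/min
Q = ΔH = 2549 kJ/min = 42.483 kW
Heat supplied = 42.483 kJ/s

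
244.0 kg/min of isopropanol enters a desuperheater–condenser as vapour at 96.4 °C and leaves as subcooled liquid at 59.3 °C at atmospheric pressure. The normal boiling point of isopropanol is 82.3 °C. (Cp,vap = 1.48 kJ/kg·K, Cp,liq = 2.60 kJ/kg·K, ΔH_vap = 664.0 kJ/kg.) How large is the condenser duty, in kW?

vapour 96.4→82.3 °C: -20.868 kJ/kg
condensation at 82.3 °C: -664 kJ/kg
liquid 82.3→59.3 °C: -59.8 kJ/kg
Δh = -20.868 + -664 + -59.8 = -744.67 kJ/kg
Q = ṁ·Δh = 244.0 kg/min × -744.67 kJ/kg = -181700 kJ/min
|Q| = 3028.3 kW

Q_c = 3030 kW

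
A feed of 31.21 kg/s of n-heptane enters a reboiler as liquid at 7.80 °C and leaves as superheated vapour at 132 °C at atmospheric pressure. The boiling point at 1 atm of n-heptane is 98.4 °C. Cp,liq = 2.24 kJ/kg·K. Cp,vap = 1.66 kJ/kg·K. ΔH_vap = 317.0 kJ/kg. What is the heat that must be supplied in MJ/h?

Q = 64700 MJ/h

liquid 7.80→98.4 °C: 202.94 kJ/kg
vaporisation at 98.4 °C: 317 kJ/kg
vapour 98.4→132 °C: 55.776 kJ/kg
Δh = 202.94 + 317 + 55.776 = 575.72 kJ/kg
Q = ṁ·Δh = 31.21 kg/s × 575.72 kJ/kg = 17968 kJ/s
|Q| = 17968 kW = 64686 MJ/h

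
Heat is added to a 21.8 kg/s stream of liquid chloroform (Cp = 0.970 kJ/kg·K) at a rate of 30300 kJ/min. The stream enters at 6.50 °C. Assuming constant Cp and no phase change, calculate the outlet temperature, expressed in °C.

Q = 30300 kJ/min = 505 kJ/s
ΔT = Q/(ṁ·Cp) = 505/(21.8×0.970) = 23.882 K
T_out = 6.50 + 23.882 = 30.382 °C

T_out = 30.4 °C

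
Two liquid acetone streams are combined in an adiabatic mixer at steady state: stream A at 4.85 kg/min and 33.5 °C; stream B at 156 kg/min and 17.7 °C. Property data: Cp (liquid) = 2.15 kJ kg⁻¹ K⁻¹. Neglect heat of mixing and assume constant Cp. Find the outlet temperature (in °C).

Energy balance with Q = 0: Σ ṁᵢCp,ᵢ(T_out − Tᵢ) = 0
T_out = Σ ṁᵢCp,ᵢTᵢ / Σ ṁᵢCp,ᵢ
      = 6285.9 / 345.83 = 18.176 °C

T_out = 18.2 °C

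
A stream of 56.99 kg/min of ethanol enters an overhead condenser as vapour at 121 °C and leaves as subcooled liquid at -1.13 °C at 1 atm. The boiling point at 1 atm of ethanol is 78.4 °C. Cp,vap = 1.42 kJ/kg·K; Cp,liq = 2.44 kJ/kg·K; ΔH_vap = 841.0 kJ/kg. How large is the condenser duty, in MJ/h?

Q_c = 3750 MJ/h

vapour 121→78.4 °C: -60.492 kJ/kg
condensation at 78.4 °C: -841 kJ/kg
liquid 78.4→-1.13 °C: -194.05 kJ/kg
Δh = -60.492 + -841 + -194.05 = -1095.5 kJ/kg
Q = ṁ·Δh = 56.99 kg/min × -1095.5 kJ/kg = -62435 kJ/min
|Q| = 1040.6 kW = 3746.1 MJ/h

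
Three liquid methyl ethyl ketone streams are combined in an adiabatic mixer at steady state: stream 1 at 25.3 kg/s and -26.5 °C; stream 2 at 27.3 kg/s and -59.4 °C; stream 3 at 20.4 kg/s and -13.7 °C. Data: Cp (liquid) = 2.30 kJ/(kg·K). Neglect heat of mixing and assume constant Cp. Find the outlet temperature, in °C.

No heat crosses the boundary, so H_out = H_in.
Σ ṁᵢCp,ᵢTᵢ = 25.3×2.30×-26.5 + 27.3×2.30×-59.4 + 20.4×2.30×-13.7 = -5914.6
Σ ṁᵢCp,ᵢ = 25.3×2.30 + 27.3×2.30 + 20.4×2.30 = 167.9
T_out = -5914.6 / 167.9 = -35.227 °C

T_out = -35.2 °C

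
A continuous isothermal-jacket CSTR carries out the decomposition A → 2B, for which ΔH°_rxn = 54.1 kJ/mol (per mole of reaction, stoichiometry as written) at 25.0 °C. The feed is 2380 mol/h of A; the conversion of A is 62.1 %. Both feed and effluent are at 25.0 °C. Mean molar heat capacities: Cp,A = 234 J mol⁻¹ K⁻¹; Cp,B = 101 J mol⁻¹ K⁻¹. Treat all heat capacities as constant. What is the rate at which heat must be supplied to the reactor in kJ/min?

Extent of reaction ξ = 0.621 × 2380 = 1478 mol/h
Reaction term: ξ·ΔH°_rxn = 1478 × 54.1 = 79959 kJ/h
Q = ΔH = 79959 kJ/h = 22.211 kW
Heat supplied = 1332.6 kJ/min

Q_in = 1330 kJ/min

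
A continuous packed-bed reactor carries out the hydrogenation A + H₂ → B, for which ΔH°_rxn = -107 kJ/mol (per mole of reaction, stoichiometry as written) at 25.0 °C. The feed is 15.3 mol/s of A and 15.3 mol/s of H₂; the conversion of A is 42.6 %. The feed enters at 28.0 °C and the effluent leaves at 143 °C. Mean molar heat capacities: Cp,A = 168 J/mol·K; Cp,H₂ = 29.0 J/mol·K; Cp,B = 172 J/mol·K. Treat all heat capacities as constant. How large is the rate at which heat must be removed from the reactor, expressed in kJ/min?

Extent of reaction ξ = 0.426 × 15.3 = 6.5178 mol/s
Reaction term: ξ·ΔH°_rxn = 6.5178 × -107 = -697.4 kJ/s
Sensible, feed 28.0→25 °C: -9.0423 kJ/s
Outlet flows (mol/s): A 8.7822, H₂ 8.7822, B 6.5178
Sensible, products 25→143 °C: 336.44 kJ/s
Q = ΔH = -370.01 kJ/s = -370.01 kW
Heat removed = 22201 kJ/min

Q_out = 22200 kJ/min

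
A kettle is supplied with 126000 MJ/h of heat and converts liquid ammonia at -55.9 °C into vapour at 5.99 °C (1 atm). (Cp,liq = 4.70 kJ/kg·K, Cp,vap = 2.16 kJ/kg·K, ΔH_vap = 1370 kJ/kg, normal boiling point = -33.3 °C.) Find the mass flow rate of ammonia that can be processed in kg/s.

Δh = 4.70×(-33.3−-55.9) + 1370 + 2.16×(5.99−-33.3) = 1561.1 kJ/kg
Q = 126000 MJ/h = 35000 kJ/s = 35000 kJ/s
ṁ = Q/Δh = 35000 / 1561.1 = 22.42 kg/s

ṁ = 22.4 kg/s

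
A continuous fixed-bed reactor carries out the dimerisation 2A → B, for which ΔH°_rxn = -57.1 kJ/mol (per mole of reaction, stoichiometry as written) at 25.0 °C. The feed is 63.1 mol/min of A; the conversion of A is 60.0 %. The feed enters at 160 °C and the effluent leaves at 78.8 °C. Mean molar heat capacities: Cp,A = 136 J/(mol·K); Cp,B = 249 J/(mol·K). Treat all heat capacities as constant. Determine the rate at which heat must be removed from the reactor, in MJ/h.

Extent of reaction ξ = 0.600 × 63.1 / 2 = 18.93 mol/min
Reaction term: ξ·ΔH°_rxn = 18.93 × -57.1 = -1080.9 kJ/min
Sensible, feed 160→25 °C: -1158.5 kJ/min
Outlet flows (mol/min): A 25.24, B 18.93
Sensible, products 25→78.8 °C: 438.27 kJ/min
Q = ΔH = -1801.2 kJ/min = -30.019 kW
Heat removed = 108.07 MJ/h

Q_out = 108 MJ/h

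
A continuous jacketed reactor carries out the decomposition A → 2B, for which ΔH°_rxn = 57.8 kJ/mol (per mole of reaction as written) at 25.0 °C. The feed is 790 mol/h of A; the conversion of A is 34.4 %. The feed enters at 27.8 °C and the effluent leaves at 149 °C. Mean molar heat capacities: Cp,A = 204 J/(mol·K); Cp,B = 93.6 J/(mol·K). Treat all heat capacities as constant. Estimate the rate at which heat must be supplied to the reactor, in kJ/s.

Extent of reaction ξ = 0.344 × 790 = 271.76 mol/h
Reaction term: ξ·ΔH°_rxn = 271.76 × 57.8 = 15708 kJ/h
Sensible, feed 27.8→25 °C: -451.25 kJ/h
Outlet flows (mol/h): A 518.24, B 543.52
Sensible, products 25→149 °C: 19418 kJ/h
Q = ΔH = 34674 kJ/h = 9.6317 kW
Heat supplied = 9.6317 kJ/s

Q_in = 9.63 kJ/s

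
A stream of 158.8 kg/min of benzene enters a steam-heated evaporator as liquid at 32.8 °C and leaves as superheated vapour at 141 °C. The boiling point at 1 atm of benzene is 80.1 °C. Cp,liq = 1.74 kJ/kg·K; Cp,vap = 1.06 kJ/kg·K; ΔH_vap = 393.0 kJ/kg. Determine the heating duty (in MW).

liquid 32.8→80.1 °C: 82.302 kJ/kg
vaporisation at 80.1 °C: 393 kJ/kg
vapour 80.1→141 °C: 64.554 kJ/kg
Δh = 82.302 + 393 + 64.554 = 539.86 kJ/kg
Q = ṁ·Δh = 158.8 kg/min × 539.86 kJ/kg = 85729 kJ/min
|Q| = 1428.8 kW = 1.4288 MW

Q = 1.43 MW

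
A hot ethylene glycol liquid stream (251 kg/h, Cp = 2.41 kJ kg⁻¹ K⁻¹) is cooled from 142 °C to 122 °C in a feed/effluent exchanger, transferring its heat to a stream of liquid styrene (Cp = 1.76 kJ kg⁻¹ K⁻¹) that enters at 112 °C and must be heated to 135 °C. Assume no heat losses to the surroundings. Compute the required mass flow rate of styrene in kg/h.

Heat released by hot stream: Q = 251 × 2.41 × (142 − 122) = 12098 kJ/h
Energy balance on cold side (adiabatic exchanger): Q = ṁ_c·Cp_c·(T_c,out − T_c,in)
ṁ_c = 12098 / [1.76 × (135 − 112)] = 298.87 kg/h

ṁ_c = 299 kg/h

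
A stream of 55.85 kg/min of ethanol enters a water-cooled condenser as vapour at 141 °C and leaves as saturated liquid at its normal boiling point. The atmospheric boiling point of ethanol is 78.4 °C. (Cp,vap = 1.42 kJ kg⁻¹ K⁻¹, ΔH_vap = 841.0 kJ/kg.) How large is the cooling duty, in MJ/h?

vapour 141→78.4 °C: -88.892 kJ/kg
condensation at 78.4 °C: -841 kJ/kg
Δh = -88.892 + -841 = -929.89 kJ/kg
Q = ṁ·Δh = 55.85 kg/min × -929.89 kJ/kg = -51934 kJ/min
|Q| = 865.57 kW = 3116.1 MJ/h

Q_c = 3120 MJ/h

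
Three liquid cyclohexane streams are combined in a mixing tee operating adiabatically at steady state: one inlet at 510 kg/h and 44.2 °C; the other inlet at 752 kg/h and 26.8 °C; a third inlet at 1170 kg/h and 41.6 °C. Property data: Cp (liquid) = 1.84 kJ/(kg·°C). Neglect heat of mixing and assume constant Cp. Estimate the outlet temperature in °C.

T_out = 37.6 °C

No heat crosses the boundary, so H_out = H_in.
T_out = Σ ṁᵢCp,ᵢTᵢ / Σ ṁᵢCp,ᵢ
      = 168120 / 4474.9 = 37.569 °C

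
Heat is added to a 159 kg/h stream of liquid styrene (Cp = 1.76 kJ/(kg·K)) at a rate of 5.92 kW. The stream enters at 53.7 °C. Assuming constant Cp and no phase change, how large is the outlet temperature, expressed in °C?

T_out = 130 °C

Q = 5.92 kW = 21312 kJ/h
ΔT = Q/(ṁ·Cp) = 21312/(159×1.76) = 76.158 K
T_out = 53.7 + 76.158 = 129.86 °C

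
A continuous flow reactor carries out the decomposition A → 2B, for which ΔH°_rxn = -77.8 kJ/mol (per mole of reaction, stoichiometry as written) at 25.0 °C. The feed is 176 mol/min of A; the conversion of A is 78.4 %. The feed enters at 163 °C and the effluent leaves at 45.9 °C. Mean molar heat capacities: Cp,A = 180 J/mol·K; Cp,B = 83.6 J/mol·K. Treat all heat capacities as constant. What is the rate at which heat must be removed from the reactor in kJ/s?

Q_out = 241 kJ/s

Extent of reaction ξ = 0.784 × 176 = 137.98 mol/min
Reaction term: ξ·ΔH°_rxn = 137.98 × -77.8 = -10735 kJ/min
Sensible, feed 163→25 °C: -4371.8 kJ/min
Outlet flows (mol/min): A 38.016, B 275.97
Sensible, products 25→45.9 °C: 625.2 kJ/min
Q = ΔH = -14482 kJ/min = -241.36 kW
Heat removed = 241.36 kJ/s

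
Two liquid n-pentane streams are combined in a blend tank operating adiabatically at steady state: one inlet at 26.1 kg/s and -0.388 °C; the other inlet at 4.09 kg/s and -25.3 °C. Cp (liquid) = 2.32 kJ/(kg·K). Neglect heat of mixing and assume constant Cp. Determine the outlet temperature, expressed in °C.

T_out = -3.76 °C

No heat crosses the boundary, so H_out = H_in.
Σ ṁᵢCp,ᵢTᵢ = 26.1×2.32×-0.388 + 4.09×2.32×-25.3 = -263.56
Σ ṁᵢCp,ᵢ = 26.1×2.32 + 4.09×2.32 = 70.041
T_out = -263.56 / 70.041 = -3.763 °C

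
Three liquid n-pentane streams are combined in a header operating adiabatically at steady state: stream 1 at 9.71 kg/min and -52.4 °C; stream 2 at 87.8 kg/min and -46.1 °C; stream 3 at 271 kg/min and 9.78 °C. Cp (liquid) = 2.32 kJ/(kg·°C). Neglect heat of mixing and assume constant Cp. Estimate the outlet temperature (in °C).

T_out = -5.17 °C

Adiabatic, steady state ⇒ Σ ṁᵢCp,ᵢ(T_out − Tᵢ) = 0
T_out = Σ ṁᵢCp,ᵢTᵢ / Σ ṁᵢCp,ᵢ
      = -4421.9 / 854.94 = -5.1722 °C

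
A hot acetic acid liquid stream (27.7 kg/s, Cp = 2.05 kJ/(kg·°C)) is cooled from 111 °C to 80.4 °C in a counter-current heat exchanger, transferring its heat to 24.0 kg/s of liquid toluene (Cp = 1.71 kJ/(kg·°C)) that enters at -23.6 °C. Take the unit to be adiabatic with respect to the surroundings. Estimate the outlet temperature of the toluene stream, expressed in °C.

Heat released by hot stream: Q = 27.7 × 2.05 × (111 − 80.4) = 1737.6 kJ/s
Energy balance on cold side (adiabatic exchanger): Q = ṁ_c·Cp_c·(T_c,out − T_c,in)
T_c,out = -23.6 + 1737.6/(24.0 × 1.71) = 18.74 °C

T_c,out = 18.7 °C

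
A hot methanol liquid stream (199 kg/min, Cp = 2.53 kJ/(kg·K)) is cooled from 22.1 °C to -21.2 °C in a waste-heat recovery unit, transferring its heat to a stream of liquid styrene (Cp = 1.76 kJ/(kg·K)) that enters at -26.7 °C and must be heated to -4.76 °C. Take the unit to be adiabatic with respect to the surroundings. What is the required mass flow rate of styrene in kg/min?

Heat released by hot stream: Q = 199 × 2.53 × (22.1 − -21.2) = 21800 kJ/min
Energy balance on cold side (adiabatic exchanger): Q = ṁ_c·Cp_c·(T_c,out − T_c,in)
ṁ_c = 21800 / [1.76 × (-4.76 − -26.7)] = 564.56 kg/min

ṁ_c = 565 kg/min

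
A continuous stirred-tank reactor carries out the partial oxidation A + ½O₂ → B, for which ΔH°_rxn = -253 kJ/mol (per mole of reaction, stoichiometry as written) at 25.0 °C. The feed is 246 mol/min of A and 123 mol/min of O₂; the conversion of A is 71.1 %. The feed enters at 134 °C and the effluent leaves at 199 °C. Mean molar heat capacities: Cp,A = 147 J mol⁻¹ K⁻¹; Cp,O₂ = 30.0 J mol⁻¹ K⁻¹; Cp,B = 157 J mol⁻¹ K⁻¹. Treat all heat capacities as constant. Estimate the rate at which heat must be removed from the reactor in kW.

Extent of reaction ξ = 0.711 × 246 = 174.91 mol/min
Reaction term: ξ·ΔH°_rxn = 174.91 × -253 = -44251 kJ/min
Sensible, feed 134→25 °C: -4343.9 kJ/min
Outlet flows (mol/min): A 71.094, O₂ 35.547, B 174.91
Sensible, products 25→199 °C: 6782.1 kJ/min
Q = ΔH = -41813 kJ/min = -696.88 kW
Heat removed = 696.88 kW

Q_out = 697 kW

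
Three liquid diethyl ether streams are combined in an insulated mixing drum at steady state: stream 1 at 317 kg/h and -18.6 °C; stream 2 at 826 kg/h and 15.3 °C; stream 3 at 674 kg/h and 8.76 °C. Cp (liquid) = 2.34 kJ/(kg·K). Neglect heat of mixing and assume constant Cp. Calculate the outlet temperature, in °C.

No heat crosses the boundary, so H_out = H_in.
T_out = Σ ṁᵢCp,ᵢTᵢ / Σ ṁᵢCp,ᵢ
      = 29591 / 4251.8 = 6.9597 °C

T_out = 6.96 °C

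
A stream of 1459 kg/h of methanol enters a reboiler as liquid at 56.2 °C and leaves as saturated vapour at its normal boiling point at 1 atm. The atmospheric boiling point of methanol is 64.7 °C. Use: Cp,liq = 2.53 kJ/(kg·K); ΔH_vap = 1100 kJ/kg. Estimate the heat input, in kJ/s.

liquid 56.2→64.7 °C: 21.505 kJ/kg
vaporisation at 64.7 °C: 1100 kJ/kg
Δh = 21.505 + 1100 = 1121.5 kJ/kg
Q = ṁ·Δh = 1459 kg/h × 1121.5 kJ/kg = 1.6363e+06 kJ/h
|Q| = 454.52 kW

Q = 455 kJ/s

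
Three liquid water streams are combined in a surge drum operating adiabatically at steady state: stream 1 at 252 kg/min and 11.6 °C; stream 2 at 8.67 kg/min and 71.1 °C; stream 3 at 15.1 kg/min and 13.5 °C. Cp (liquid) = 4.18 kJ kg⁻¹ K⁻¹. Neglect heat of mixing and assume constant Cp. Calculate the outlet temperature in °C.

Adiabatic, steady state ⇒ Σ ṁᵢCp,ᵢ(T_out − Tᵢ) = 0
T_out = Σ ṁᵢCp,ᵢTᵢ / Σ ṁᵢCp,ᵢ
      = 15648 / 1152.7 = 13.575 °C

T_out = 13.6 °C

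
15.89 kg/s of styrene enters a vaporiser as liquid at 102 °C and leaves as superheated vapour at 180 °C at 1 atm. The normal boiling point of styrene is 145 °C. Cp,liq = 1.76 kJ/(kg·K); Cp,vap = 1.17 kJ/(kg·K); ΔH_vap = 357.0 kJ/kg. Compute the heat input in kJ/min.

liquid 102→145 °C: 75.68 kJ/kg
vaporisation at 145 °C: 357 kJ/kg
vapour 145→180 °C: 40.95 kJ/kg
Δh = 75.68 + 357 + 40.95 = 473.63 kJ/kg
Q = ṁ·Δh = 15.89 kg/s × 473.63 kJ/kg = 7526 kJ/s
|Q| = 7526 kW = 451560 kJ/min

Q = 452000 kJ/min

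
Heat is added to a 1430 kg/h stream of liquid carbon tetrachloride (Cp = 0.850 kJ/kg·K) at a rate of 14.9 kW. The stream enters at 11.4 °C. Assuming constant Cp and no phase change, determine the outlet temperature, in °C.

T_out = 55.5 °C

Q = 14.9 kW = 53640 kJ/h
ΔT = Q/(ṁ·Cp) = 53640/(1430×0.850) = 44.13 K
T_out = 11.4 + 44.13 = 55.53 °C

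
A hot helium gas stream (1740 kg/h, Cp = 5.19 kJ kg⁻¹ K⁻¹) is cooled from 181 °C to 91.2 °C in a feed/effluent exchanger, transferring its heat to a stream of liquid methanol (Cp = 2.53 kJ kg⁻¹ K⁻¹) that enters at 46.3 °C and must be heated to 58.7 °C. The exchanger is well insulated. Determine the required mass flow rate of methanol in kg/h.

Heat released by hot stream: Q = 1740 × 5.19 × (181 − 91.2) = 810950 kJ/h
Energy balance on cold side (adiabatic exchanger): Q = ṁ_c·Cp_c·(T_c,out − T_c,in)
ṁ_c = 810950 / [2.53 × (58.7 − 46.3)] = 25849 kg/h

ṁ_c = 25800 kg/h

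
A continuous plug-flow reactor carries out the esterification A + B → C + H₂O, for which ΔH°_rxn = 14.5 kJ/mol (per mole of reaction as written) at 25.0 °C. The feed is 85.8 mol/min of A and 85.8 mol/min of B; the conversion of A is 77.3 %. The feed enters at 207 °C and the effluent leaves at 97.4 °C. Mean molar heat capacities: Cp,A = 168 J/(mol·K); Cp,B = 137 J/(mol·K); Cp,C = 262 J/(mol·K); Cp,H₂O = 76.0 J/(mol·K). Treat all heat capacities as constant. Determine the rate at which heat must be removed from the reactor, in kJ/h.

Extent of reaction ξ = 0.773 × 85.8 = 66.323 mol/min
Reaction term: ξ·ΔH°_rxn = 66.323 × 14.5 = 961.69 kJ/min
Sensible, feed 207→25 °C: -4762.8 kJ/min
Outlet flows (mol/min): A 19.477, B 19.477, C 66.323, H₂O 66.323
Sensible, products 25→97.4 °C: 2053.1 kJ/min
Q = ΔH = -1748 kJ/min = -29.133 kW
Heat removed = 104880 kJ/h

Q_out = 105000 kJ/h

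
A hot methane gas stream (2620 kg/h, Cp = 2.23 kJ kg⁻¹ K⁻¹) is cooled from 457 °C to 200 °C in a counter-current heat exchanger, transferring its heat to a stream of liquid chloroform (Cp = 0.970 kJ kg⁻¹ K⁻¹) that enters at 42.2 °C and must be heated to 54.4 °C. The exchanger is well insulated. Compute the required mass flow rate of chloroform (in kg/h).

Heat released by hot stream: Q = 2620 × 2.23 × (457 − 200) = 1.5015e+06 kJ/h
Energy balance on cold side (adiabatic exchanger): Q = ṁ_c·Cp_c·(T_c,out − T_c,in)
ṁ_c = 1.5015e+06 / [0.970 × (54.4 − 42.2)] = 126880 kg/h

ṁ_c = 127000 kg/h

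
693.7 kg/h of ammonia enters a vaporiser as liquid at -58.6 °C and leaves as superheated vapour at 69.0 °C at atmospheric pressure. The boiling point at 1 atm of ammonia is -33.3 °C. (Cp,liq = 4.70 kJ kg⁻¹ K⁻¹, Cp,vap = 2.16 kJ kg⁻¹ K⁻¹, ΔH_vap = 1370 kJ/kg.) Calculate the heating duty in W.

Q = 329000 W

liquid -58.6→-33.3 °C: 118.91 kJ/kg
vaporisation at -33.3 °C: 1370 kJ/kg
vapour -33.3→69.0 °C: 220.97 kJ/kg
Δh = 118.91 + 1370 + 220.97 = 1709.9 kJ/kg
Q = ṁ·Δh = 693.7 kg/h × 1709.9 kJ/kg = 1.1861e+06 kJ/h
|Q| = 329.48 kW = 329480 W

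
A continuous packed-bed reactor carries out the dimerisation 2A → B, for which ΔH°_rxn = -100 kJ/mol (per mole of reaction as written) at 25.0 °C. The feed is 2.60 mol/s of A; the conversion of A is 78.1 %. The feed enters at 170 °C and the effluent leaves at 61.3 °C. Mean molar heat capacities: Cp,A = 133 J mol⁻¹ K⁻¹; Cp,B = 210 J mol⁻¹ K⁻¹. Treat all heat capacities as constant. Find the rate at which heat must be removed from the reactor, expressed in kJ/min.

Q_out = 8470 kJ/min

Extent of reaction ξ = 0.781 × 2.60 / 2 = 1.0153 mol/s
Reaction term: ξ·ΔH°_rxn = 1.0153 × -100 = -101.53 kJ/s
Sensible, feed 170→25 °C: -50.141 kJ/s
Outlet flows (mol/s): A 0.5694, B 1.0153
Sensible, products 25→61.3 °C: 10.489 kJ/s
Q = ΔH = -141.18 kJ/s = -141.18 kW
Heat removed = 8470.9 kJ/min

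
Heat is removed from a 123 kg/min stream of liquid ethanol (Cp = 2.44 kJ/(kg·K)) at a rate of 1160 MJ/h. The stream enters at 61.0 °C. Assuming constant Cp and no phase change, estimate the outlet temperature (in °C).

T_out = -3.42 °C

Q = 1160 MJ/h = 19333 kJ/min
ΔT = Q/(ṁ·Cp) = 19333/(123×2.44) = 64.419 K
T_out = 61.0 − 64.419 = -3.4187 °C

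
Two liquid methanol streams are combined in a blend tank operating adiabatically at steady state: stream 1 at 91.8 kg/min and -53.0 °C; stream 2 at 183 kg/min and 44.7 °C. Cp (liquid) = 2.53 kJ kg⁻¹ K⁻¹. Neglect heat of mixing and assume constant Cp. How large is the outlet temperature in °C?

Energy balance with Q = 0: Σ ṁᵢCp,ᵢ(T_out − Tᵢ) = 0
T_out = Σ ṁᵢCp,ᵢTᵢ / Σ ṁᵢCp,ᵢ
      = 8386.2 / 695.24 = 12.062 °C

T_out = 12.1 °C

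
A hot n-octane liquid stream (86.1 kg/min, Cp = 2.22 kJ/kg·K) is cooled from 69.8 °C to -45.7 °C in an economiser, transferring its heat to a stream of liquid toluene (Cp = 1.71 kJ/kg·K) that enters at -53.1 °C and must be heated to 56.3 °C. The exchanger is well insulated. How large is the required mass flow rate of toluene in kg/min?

Heat released by hot stream: Q = 86.1 × 2.22 × (69.8 − -45.7) = 22077 kJ/min
Energy balance on cold side (adiabatic exchanger): Q = ṁ_c·Cp_c·(T_c,out − T_c,in)
ṁ_c = 22077 / [1.71 × (56.3 − -53.1)] = 118.01 kg/min

ṁ_c = 118 kg/min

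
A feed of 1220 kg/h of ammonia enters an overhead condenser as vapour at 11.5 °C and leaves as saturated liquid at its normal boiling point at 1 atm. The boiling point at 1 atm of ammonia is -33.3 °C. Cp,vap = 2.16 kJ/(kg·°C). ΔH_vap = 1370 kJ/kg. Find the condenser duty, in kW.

Q_c = 497 kW

vapour 11.5→-33.3 °C: -96.768 kJ/kg
condensation at -33.3 °C: -1370 kJ/kg
Δh = -96.768 + -1370 = -1466.8 kJ/kg
Q = ṁ·Δh = 1220 kg/h × -1466.8 kJ/kg = -1.7895e+06 kJ/h
|Q| = 497.07 kW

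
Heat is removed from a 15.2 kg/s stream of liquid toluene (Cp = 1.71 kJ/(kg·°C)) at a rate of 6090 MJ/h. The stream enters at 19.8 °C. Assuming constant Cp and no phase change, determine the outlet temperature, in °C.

T_out = -45.3 °C

Q = 6090 MJ/h = 1691.7 kJ/s
ΔT = Q/(ṁ·Cp) = 1691.7/(15.2×1.71) = 65.084 K
T_out = 19.8 − 65.084 = -45.284 °C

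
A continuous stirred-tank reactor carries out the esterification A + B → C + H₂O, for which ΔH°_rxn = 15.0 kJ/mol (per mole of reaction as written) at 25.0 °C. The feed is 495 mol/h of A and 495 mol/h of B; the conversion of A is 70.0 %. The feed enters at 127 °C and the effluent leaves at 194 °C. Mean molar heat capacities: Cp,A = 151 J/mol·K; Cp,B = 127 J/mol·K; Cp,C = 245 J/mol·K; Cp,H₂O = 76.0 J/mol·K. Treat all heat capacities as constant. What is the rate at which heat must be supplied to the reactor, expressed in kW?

Extent of reaction ξ = 0.700 × 495 = 346.5 mol/h
Reaction term: ξ·ΔH°_rxn = 346.5 × 15.0 = 5197.5 kJ/h
Sensible, feed 127→25 °C: -14036 kJ/h
Outlet flows (mol/h): A 148.5, B 148.5, C 346.5, H₂O 346.5
Sensible, products 25→194 °C: 25774 kJ/h
Q = ΔH = 16935 kJ/h = 4.7043 kW
Heat supplied = 4.7043 kW

Q_in = 4.70 kW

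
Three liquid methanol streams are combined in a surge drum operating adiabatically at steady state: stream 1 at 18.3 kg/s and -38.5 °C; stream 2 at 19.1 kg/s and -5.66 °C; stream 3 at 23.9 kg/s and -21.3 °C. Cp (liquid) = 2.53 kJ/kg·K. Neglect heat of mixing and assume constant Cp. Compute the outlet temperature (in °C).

No heat crosses the boundary, so H_out = H_in.
T_out = Σ ṁᵢCp,ᵢTᵢ / Σ ṁᵢCp,ᵢ
      = -3344 / 155.09 = -21.562 °C

T_out = -21.6 °C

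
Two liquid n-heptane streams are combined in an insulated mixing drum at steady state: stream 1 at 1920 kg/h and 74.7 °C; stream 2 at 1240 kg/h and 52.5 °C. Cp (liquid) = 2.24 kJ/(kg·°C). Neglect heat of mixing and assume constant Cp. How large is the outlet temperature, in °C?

Adiabatic, steady state ⇒ Σ ṁᵢCp,ᵢ(T_out − Tᵢ) = 0
Σ ṁᵢCp,ᵢTᵢ = 1920×2.24×74.7 + 1240×2.24×52.5 = 467090
Σ ṁᵢCp,ᵢ = 1920×2.24 + 1240×2.24 = 7078.4
T_out = 467090 / 7078.4 = 65.989 °C

T_out = 66.0 °C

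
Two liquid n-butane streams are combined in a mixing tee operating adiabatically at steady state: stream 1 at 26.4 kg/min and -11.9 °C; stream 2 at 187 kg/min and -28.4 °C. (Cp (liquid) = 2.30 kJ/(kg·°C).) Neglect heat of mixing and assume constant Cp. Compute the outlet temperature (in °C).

T_out = -26.4 °C

No heat crosses the boundary, so H_out = H_in.
Σ ṁᵢCp,ᵢTᵢ = 26.4×2.30×-11.9 + 187×2.30×-28.4 = -12937
Σ ṁᵢCp,ᵢ = 26.4×2.30 + 187×2.30 = 490.82
T_out = -12937 / 490.82 = -26.359 °C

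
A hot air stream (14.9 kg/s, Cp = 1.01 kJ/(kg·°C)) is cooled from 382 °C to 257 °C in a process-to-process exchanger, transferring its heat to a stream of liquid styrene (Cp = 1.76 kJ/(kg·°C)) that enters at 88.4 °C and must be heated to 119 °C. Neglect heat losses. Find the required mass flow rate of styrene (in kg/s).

ṁ_c = 34.9 kg/s

Heat released by hot stream: Q = 14.9 × 1.01 × (382 − 257) = 1881.1 kJ/s
Energy balance on cold side (adiabatic exchanger): Q = ṁ_c·Cp_c·(T_c,out − T_c,in)
ṁ_c = 1881.1 / [1.76 × (119 − 88.4)] = 34.929 kg/s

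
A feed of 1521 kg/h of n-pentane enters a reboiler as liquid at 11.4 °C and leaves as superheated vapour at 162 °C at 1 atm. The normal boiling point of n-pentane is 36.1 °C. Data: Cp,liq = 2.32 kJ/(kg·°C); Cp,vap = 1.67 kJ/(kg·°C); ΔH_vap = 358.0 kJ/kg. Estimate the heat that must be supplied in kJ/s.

liquid 11.4→36.1 °C: 57.304 kJ/kg
vaporisation at 36.1 °C: 358 kJ/kg
vapour 36.1→162 °C: 210.25 kJ/kg
Δh = 57.304 + 358 + 210.25 = 625.56 kJ/kg
Q = ṁ·Δh = 1521 kg/h × 625.56 kJ/kg = 951470 kJ/h
|Q| = 264.3 kW

Q = 264 kJ/s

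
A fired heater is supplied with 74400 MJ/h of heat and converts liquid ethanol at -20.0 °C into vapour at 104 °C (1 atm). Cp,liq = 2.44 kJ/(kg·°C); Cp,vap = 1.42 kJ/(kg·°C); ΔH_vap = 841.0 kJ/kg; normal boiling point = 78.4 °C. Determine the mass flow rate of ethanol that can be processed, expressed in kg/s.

Δh = 2.44×(78.4−-20.0) + 841.0 + 1.42×(104−78.4) = 1117.4 kJ/kg
Q = 74400 MJ/h = 20667 kJ/s = 20667 kJ/s
ṁ = Q/Δh = 20667 / 1117.4 = 18.495 kg/s

ṁ = 18.5 kg/s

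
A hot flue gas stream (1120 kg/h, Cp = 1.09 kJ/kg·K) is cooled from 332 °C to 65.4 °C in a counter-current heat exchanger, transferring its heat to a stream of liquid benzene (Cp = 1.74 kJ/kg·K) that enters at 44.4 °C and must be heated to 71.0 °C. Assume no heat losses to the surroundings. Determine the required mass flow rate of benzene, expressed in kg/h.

ṁ_c = 7030 kg/h

Heat released by hot stream: Q = 1120 × 1.09 × (332 − 65.4) = 325470 kJ/h
Energy balance on cold side (adiabatic exchanger): Q = ṁ_c·Cp_c·(T_c,out − T_c,in)
ṁ_c = 325470 / [1.74 × (71.0 − 44.4)] = 7031.9 kg/h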